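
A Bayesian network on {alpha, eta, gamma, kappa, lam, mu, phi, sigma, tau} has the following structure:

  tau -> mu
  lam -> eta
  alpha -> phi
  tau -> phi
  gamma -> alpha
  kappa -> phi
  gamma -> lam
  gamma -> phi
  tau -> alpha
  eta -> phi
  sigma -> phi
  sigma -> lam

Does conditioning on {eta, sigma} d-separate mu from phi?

No

There are 5 undirected paths between mu and phi; checking each against the conditioning set {eta, sigma}:
  1. mu ← tau → phi — tau:fork[open] ⇒ active
  2. mu ← tau → alpha → phi — tau:fork[open]; alpha:chain[open] ⇒ active
  3. mu ← tau → alpha ← gamma → phi — tau:fork[open]; alpha:collider[blocks]; gamma:fork[open] ⇒ blocked
  4. mu ← tau → alpha ← gamma → lam → eta → phi — tau:fork[open]; alpha:collider[blocks]; gamma:fork[open]; lam:chain[open]; eta:chain[blocks] ⇒ blocked
  5. mu ← tau → alpha ← gamma → lam ← sigma → phi — tau:fork[open]; alpha:collider[blocks]; gamma:fork[open]; lam:collider[open]; sigma:fork[blocks] ⇒ blocked
Because an active path exists, mu and phi are not d-separated.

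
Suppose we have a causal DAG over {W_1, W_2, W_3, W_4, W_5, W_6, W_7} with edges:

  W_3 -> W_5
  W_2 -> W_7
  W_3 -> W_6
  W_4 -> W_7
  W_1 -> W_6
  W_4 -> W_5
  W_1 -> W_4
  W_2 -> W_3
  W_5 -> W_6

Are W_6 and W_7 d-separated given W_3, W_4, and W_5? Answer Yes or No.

Yes

There are 6 undirected paths between W_6 and W_7; checking each against the conditioning set {W_3, W_4, W_5}:
Path 1: W_6 ← W_3 → W_5 ← W_4 → W_7
  W_3 is a fork here and W_3 is conditioned on, so the path is blocked at W_3.
Path 2: W_6 ← W_3 ← W_2 → W_7
  W_3 is a chain here and W_3 is conditioned on, so the path is blocked at W_3.
Path 3: W_6 ← W_5 ← W_3 ← W_2 → W_7
  W_5 is a chain here and W_5 is conditioned on, so the path is blocked at W_5.
Path 4: W_6 ← W_5 ← W_4 → W_7
  W_5 is a chain here and W_5 is conditioned on, so the path is blocked at W_5.
Path 5: W_6 ← W_1 → W_4 → W_7
  W_4 is a chain here and W_4 is conditioned on, so the path is blocked at W_4.
Path 6: W_6 ← W_1 → W_4 → W_5 ← W_3 ← W_2 → W_7
  W_4 is a chain here and W_4 is conditioned on, so the path is blocked at W_4.
Since every path is blocked, d-separation holds.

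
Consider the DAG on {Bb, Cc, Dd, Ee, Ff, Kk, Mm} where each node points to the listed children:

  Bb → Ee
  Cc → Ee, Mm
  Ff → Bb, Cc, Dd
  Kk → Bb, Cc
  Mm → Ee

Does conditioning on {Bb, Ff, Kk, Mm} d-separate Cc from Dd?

4 paths connect Cc and Dd; each must be blocked for d-separation to hold:
Path 1: Cc → Mm → Ee ← Bb ← Ff → Dd
  Mm is a chain here and Mm is conditioned on, so the path is blocked at Mm.
Path 2: Cc → Ee ← Bb ← Ff → Dd
  Ee is a collider here and neither Ee nor any of its descendants is conditioned on, so the collider stays closed — the path is blocked at Ee.
Path 3: Cc ← Kk → Bb ← Ff → Dd
  Kk is a fork here and Kk is conditioned on, so the path is blocked at Kk.
Path 4: Cc ← Ff → Dd
  Ff is a fork here and Ff is conditioned on, so the path is blocked at Ff.
Every path is blocked, so Cc and Dd are d-separated given {Bb, Ff, Kk, Mm}.

Yes — Cc and Dd are d-separated given {Bb, Ff, Kk, Mm}.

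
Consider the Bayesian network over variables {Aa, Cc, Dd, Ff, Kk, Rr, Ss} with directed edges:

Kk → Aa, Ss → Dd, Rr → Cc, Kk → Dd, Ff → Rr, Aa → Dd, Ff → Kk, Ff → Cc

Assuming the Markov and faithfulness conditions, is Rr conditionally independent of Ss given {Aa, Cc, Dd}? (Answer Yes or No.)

No

4 paths connect Rr and Ss; each must be blocked for d-separation to hold:
  1. Rr → Cc ← Ff → Kk → Dd ← Ss — Cc:collider[open]; Ff:fork[open]; Kk:chain[open]; Dd:collider[open] ⇒ active
  2. Rr → Cc ← Ff → Kk → Aa → Dd ← Ss — Cc:collider[open]; Ff:fork[open]; Kk:chain[open]; Aa:chain[blocks]; Dd:collider[open] ⇒ blocked
  3. Rr ← Ff → Kk → Dd ← Ss — Ff:fork[open]; Kk:chain[open]; Dd:collider[open] ⇒ active
  4. Rr ← Ff → Kk → Aa → Dd ← Ss — Ff:fork[open]; Kk:chain[open]; Aa:chain[blocks]; Dd:collider[open] ⇒ blocked
Because an active path exists, Rr and Ss are not d-separated.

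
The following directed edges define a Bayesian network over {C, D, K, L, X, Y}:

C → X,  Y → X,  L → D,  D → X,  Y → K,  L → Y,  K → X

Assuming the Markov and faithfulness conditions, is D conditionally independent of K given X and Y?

No

4 paths connect D and K; each must be blocked for d-separation to hold:
Path 1: D ← L → Y → K
  Y is a chain here and Y is conditioned on, so the path is blocked at Y.
Path 2: D ← L → Y → X ← K
  Y is a chain here and Y is conditioned on, so the path is blocked at Y.
Path 3: D → X ← Y → K
  Y is a fork here and Y is conditioned on, so the path is blocked at Y.
Path 4: D → X ← K
  X is a collider and X is conditioned on, which opens it — no node blocks this path, so it is active.
Since the path D → X ← K is active, D and K are not d-separated given {X, Y}.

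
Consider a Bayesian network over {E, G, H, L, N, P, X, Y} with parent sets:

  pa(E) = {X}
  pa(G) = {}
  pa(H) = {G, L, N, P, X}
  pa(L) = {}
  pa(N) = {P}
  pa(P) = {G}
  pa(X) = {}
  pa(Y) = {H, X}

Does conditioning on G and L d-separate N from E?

We examine all 6 paths between N and E:
Path 1: N ← P → H ← X → E
  H is a collider here and neither H nor any of its descendants is conditioned on, so the collider stays closed — the path is blocked at H.
Path 2: N ← P → H → Y ← X → E
  Y is a collider here and neither Y nor any of its descendants is conditioned on, so the collider stays closed — the path is blocked at Y.
Path 3: N ← P ← G → H ← X → E
  G is a fork here and G is conditioned on, so the path is blocked at G.
Path 4: N ← P ← G → H → Y ← X → E
  G is a fork here and G is conditioned on, so the path is blocked at G.
Path 5: N → H ← X → E
  H is a collider here and neither H nor any of its descendants is conditioned on, so the collider stays closed — the path is blocked at H.
Path 6: N → H → Y ← X → E
  Y is a collider here and neither Y nor any of its descendants is conditioned on, so the collider stays closed — the path is blocked at Y.
Since every path is blocked, d-separation holds.

Yes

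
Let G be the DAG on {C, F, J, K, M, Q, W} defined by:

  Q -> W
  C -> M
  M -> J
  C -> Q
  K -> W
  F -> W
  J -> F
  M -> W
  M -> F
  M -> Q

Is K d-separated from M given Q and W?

5 paths connect K and M; each must be blocked for d-separation to hold:
Path 1: K → W ← Q ← M
  Q is a chain here and Q is conditioned on, so the path is blocked at Q.
Path 2: K → W ← Q ← C → M
  Q is a chain here and Q is conditioned on, so the path is blocked at Q.
Path 3: K → W ← F ← M
  W is a collider and W is conditioned on, which opens it; F is a chain and F is not conditioned on — no node blocks this path, so it is active.
Path 4: K → W ← F ← J ← M
  W is a collider and W is conditioned on, which opens it; F is a chain and F is not conditioned on; J is a chain and J is not conditioned on — no node blocks this path, so it is active.
Path 5: K → W ← M
  W is a collider and W is conditioned on, which opens it — no node blocks this path, so it is active.
At least one path is unblocked, so d-separation fails.

No — K and M are not d-separated given {Q, W}.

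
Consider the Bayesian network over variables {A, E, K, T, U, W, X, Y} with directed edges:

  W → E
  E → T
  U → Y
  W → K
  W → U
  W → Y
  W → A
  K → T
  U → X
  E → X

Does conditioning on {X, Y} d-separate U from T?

There are 6 undirected paths between U and T; checking each against the conditioning set {X, Y}:
Path 1: U ← W → K → T
  W is a fork and W is not conditioned on; K is a chain and K is not conditioned on — no node blocks this path, so it is active.
Path 2: U ← W → E → T
  W is a fork and W is not conditioned on; E is a chain and E is not conditioned on — no node blocks this path, so it is active.
Path 3: U → X ← E ← W → K → T
  X is a collider and X is conditioned on, which opens it; E is a chain and E is not conditioned on; W is a fork and W is not conditioned on; K is a chain and K is not conditioned on — no node blocks this path, so it is active.
Path 4: U → X ← E → T
  X is a collider and X is conditioned on, which opens it; E is a fork and E is not conditioned on — no node blocks this path, so it is active.
Path 5: U → Y ← W → K → T
  Y is a collider and Y is conditioned on, which opens it; W is a fork and W is not conditioned on; K is a chain and K is not conditioned on — no node blocks this path, so it is active.
Path 6: U → Y ← W → E → T
  Y is a collider and Y is conditioned on, which opens it; W is a fork and W is not conditioned on; E is a chain and E is not conditioned on — no node blocks this path, so it is active.
Since the path U ← W → K → T is active, U and T are not d-separated given {X, Y}.

No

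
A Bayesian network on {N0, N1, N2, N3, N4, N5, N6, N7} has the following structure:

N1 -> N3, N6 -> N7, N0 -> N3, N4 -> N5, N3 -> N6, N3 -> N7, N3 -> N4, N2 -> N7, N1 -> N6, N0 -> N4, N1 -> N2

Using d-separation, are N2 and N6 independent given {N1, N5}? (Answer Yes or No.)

6 paths connect N2 and N6; each must be blocked for d-separation to hold:
Path 1: N2 ← N1 → N3 → N6
  N1 is a fork here and N1 is conditioned on, so the path is blocked at N1.
Path 2: N2 ← N1 → N3 → N7 ← N6
  N1 is a fork here and N1 is conditioned on, so the path is blocked at N1.
Path 3: N2 ← N1 → N6
  N1 is a fork here and N1 is conditioned on, so the path is blocked at N1.
Path 4: N2 → N7 ← N3 ← N1 → N6
  N7 is a collider here and neither N7 nor any of its descendants is conditioned on, so the collider stays closed — the path is blocked at N7.
Path 5: N2 → N7 ← N3 → N6
  N7 is a collider here and neither N7 nor any of its descendants is conditioned on, so the collider stays closed — the path is blocked at N7.
Path 6: N2 → N7 ← N6
  N7 is a collider here and neither N7 nor any of its descendants is conditioned on, so the collider stays closed — the path is blocked at N7.
All paths are blocked; N2 ⊥ N6 | {N1, N5} holds.

Yes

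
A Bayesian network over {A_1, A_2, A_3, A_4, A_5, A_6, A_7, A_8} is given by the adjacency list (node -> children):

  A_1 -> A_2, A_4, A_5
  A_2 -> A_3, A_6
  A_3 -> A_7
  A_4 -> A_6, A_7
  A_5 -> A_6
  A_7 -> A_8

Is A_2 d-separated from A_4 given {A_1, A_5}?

There are 5 undirected paths between A_2 and A_4; checking each against the conditioning set {A_1, A_5}:
Path 1: A_2 → A_6 ← A_5 ← A_1 → A_4
  A_6 is a collider here and neither A_6 nor any of its descendants is conditioned on, so the collider stays closed — the path is blocked at A_6.
Path 2: A_2 → A_6 ← A_4
  A_6 is a collider here and neither A_6 nor any of its descendants is conditioned on, so the collider stays closed — the path is blocked at A_6.
Path 3: A_2 → A_3 → A_7 ← A_4
  A_7 is a collider here and neither A_7 nor any of its descendants is conditioned on, so the collider stays closed — the path is blocked at A_7.
Path 4: A_2 ← A_1 → A_5 → A_6 ← A_4
  A_1 is a fork here and A_1 is conditioned on, so the path is blocked at A_1.
Path 5: A_2 ← A_1 → A_4
  A_1 is a fork here and A_1 is conditioned on, so the path is blocked at A_1.
Every path is blocked, so A_2 and A_4 are d-separated given {A_1, A_5}.

Yes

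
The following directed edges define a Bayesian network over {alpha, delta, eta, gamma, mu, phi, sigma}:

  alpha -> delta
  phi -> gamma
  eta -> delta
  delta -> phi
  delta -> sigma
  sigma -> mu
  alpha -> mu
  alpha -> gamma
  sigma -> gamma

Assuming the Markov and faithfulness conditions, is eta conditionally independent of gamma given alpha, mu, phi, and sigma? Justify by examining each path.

5 paths connect eta and gamma; each must be blocked for d-separation to hold:
  1. eta → delta → phi → gamma — delta:chain[open]; phi:chain[blocks] ⇒ blocked
  2. eta → delta → sigma → mu ← alpha → gamma — delta:chain[open]; sigma:chain[blocks]; mu:collider[open]; alpha:fork[blocks] ⇒ blocked
  3. eta → delta → sigma → gamma — delta:chain[open]; sigma:chain[blocks] ⇒ blocked
  4. eta → delta ← alpha → mu ← sigma → gamma — delta:collider[open]; alpha:fork[blocks]; mu:collider[open]; sigma:fork[blocks] ⇒ blocked
  5. eta → delta ← alpha → gamma — delta:collider[open]; alpha:fork[blocks] ⇒ blocked
All paths are blocked; eta ⊥ gamma | {alpha, mu, phi, sigma} holds.

Yes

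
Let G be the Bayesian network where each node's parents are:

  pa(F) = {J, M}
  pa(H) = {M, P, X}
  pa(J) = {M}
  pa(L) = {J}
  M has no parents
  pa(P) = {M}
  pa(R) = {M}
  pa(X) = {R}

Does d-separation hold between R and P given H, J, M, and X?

We examine all 4 paths between R and P:
Path 1: R → X → H ← P
  X is a chain here and X is conditioned on, so the path is blocked at X.
Path 2: R → X → H ← M → P
  X is a chain here and X is conditioned on, so the path is blocked at X.
Path 3: R ← M → P
  M is a fork here and M is conditioned on, so the path is blocked at M.
Path 4: R ← M → H ← P
  M is a fork here and M is conditioned on, so the path is blocked at M.
All paths are blocked; R ⊥ P | {H, J, M, X} holds.

Yes — R and P are d-separated given {H, J, M, X}.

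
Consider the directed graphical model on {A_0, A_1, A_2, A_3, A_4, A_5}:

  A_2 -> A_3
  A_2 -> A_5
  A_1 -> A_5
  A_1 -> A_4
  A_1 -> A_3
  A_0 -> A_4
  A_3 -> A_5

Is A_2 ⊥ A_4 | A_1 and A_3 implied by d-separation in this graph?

Yes

We examine all 4 paths between A_2 and A_4:
  1. A_2 → A_5 ← A_1 → A_4 — A_5:collider[blocks]; A_1:fork[blocks] ⇒ blocked
  2. A_2 → A_5 ← A_3 ← A_1 → A_4 — A_5:collider[blocks]; A_3:chain[blocks]; A_1:fork[blocks] ⇒ blocked
  3. A_2 → A_3 → A_5 ← A_1 → A_4 — A_3:chain[blocks]; A_5:collider[blocks]; A_1:fork[blocks] ⇒ blocked
  4. A_2 → A_3 ← A_1 → A_4 — A_3:collider[open]; A_1:fork[blocks] ⇒ blocked
Since every path is blocked, d-separation holds.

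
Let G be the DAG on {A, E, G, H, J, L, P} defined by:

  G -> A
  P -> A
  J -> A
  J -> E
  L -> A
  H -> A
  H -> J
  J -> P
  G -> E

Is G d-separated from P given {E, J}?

There are 6 undirected paths between G and P; checking each against the conditioning set {E, J}:
  1. G → A ← J → P — A:collider[blocks]; J:fork[blocks] ⇒ blocked
  2. G → A ← H → J → P — A:collider[blocks]; H:fork[open]; J:chain[blocks] ⇒ blocked
  3. G → A ← P — A:collider[blocks] ⇒ blocked
  4. G → E ← J → A ← P — E:collider[open]; J:fork[blocks]; A:collider[blocks] ⇒ blocked
  5. G → E ← J ← H → A ← P — E:collider[open]; J:chain[blocks]; H:fork[open]; A:collider[blocks] ⇒ blocked
  6. G → E ← J → P — E:collider[open]; J:fork[blocks] ⇒ blocked
Every path is blocked, so G and P are d-separated given {E, J}.

Yes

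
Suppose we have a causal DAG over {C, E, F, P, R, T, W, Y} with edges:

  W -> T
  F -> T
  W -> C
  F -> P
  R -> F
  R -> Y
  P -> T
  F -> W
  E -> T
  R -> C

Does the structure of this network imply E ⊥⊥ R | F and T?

Yes

There are 6 undirected paths between E and R; checking each against the conditioning set {F, T}:
  1. E → T ← F → W → C ← R — T:collider[open]; F:fork[blocks]; W:chain[open]; C:collider[blocks] ⇒ blocked
  2. E → T ← F ← R — T:collider[open]; F:chain[blocks] ⇒ blocked
  3. E → T ← W ← F ← R — T:collider[open]; W:chain[open]; F:chain[blocks] ⇒ blocked
  4. E → T ← W → C ← R — T:collider[open]; W:fork[open]; C:collider[blocks] ⇒ blocked
  5. E → T ← P ← F → W → C ← R — T:collider[open]; P:chain[open]; F:fork[blocks]; W:chain[open]; C:collider[blocks] ⇒ blocked
  6. E → T ← P ← F ← R — T:collider[open]; P:chain[open]; F:chain[blocks] ⇒ blocked
Every path is blocked, so E and R are d-separated given {F, T}.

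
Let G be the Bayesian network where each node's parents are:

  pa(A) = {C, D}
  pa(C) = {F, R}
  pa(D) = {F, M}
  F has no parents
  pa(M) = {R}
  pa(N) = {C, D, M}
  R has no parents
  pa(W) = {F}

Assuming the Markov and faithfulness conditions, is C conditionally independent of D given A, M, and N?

No

We examine all 6 paths between C and D:
  1. C ← F → D — F:fork[open] ⇒ active
  2. C → A ← D — A:collider[open] ⇒ active
  3. C → N ← D — N:collider[open] ⇒ active
  4. C → N ← M → D — N:collider[open]; M:fork[blocks] ⇒ blocked
  5. C ← R → M → D — R:fork[open]; M:chain[blocks] ⇒ blocked
  6. C ← R → M → N ← D — R:fork[open]; M:chain[blocks]; N:collider[open] ⇒ blocked
Since the path C ← F → D is active, C and D are not d-separated given {A, M, N}.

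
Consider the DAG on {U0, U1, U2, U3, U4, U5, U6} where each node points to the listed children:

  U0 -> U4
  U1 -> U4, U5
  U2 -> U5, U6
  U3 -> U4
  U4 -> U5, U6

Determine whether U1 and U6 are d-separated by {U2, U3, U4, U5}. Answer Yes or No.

4 paths connect U1 and U6; each must be blocked for d-separation to hold:
Path 1: U1 → U5 ← U2 → U6
  U2 is a fork here and U2 is conditioned on, so the path is blocked at U2.
Path 2: U1 → U5 ← U4 → U6
  U4 is a fork here and U4 is conditioned on, so the path is blocked at U4.
Path 3: U1 → U4 → U6
  U4 is a chain here and U4 is conditioned on, so the path is blocked at U4.
Path 4: U1 → U4 → U5 ← U2 → U6
  U4 is a chain here and U4 is conditioned on, so the path is blocked at U4.
All paths are blocked; U1 ⊥ U6 | {U2, U3, U4, U5} holds.

Yes — U1 and U6 are d-separated given {U2, U3, U4, U5}.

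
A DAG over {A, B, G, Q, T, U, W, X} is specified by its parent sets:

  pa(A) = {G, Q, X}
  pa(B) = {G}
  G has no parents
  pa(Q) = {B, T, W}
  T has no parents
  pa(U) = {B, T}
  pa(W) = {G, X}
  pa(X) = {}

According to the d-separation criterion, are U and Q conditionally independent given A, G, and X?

No — U and Q are not d-separated given {A, G, X}.

We examine all 6 paths between U and Q:
Path 1: U ← T → Q
  T is a fork and T is not conditioned on — no node blocks this path, so it is active.
Path 2: U ← B → Q
  B is a fork and B is not conditioned on — no node blocks this path, so it is active.
Path 3: U ← B ← G → W → Q
  G is a fork here and G is conditioned on, so the path is blocked at G.
Path 4: U ← B ← G → W ← X → A ← Q
  G is a fork here and G is conditioned on, so the path is blocked at G.
Path 5: U ← B ← G → A ← Q
  G is a fork here and G is conditioned on, so the path is blocked at G.
Path 6: U ← B ← G → A ← X → W → Q
  G is a fork here and G is conditioned on, so the path is blocked at G.
Because an active path exists, U and Q are not d-separated.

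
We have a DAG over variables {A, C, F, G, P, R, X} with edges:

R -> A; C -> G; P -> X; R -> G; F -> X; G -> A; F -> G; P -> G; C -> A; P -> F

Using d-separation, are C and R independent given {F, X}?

4 paths connect C and R; each must be blocked for d-separation to hold:
Path 1: C → A ← G ← R
  A is a collider here and neither A nor any of its descendants is conditioned on, so the collider stays closed — the path is blocked at A.
Path 2: C → A ← R
  A is a collider here and neither A nor any of its descendants is conditioned on, so the collider stays closed — the path is blocked at A.
Path 3: C → G → A ← R
  A is a collider here and neither A nor any of its descendants is conditioned on, so the collider stays closed — the path is blocked at A.
Path 4: C → G ← R
  G is a collider here and neither G nor any of its descendants is conditioned on, so the collider stays closed — the path is blocked at G.
All paths are blocked; C ⊥ R | {F, X} holds.

Yes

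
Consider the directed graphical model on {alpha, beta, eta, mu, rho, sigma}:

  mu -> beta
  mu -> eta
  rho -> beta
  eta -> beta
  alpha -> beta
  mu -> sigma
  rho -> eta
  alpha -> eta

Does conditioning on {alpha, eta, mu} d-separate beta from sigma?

Enumerating the 4 paths from beta to sigma and testing each for blocking by {alpha, eta, mu}:
Path 1: beta ← eta ← mu → sigma
  eta is a chain here and eta is conditioned on, so the path is blocked at eta.
Path 2: beta ← mu → sigma
  mu is a fork here and mu is conditioned on, so the path is blocked at mu.
Path 3: beta ← rho → eta ← mu → sigma
  mu is a fork here and mu is conditioned on, so the path is blocked at mu.
Path 4: beta ← alpha → eta ← mu → sigma
  alpha is a fork here and alpha is conditioned on, so the path is blocked at alpha.
All paths are blocked; beta ⊥ sigma | {alpha, eta, mu} holds.

Yes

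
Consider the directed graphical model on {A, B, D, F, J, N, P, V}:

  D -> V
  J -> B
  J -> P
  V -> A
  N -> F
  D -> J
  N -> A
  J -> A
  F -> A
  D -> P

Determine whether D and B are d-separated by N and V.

We examine all 3 paths between D and B:
Path 1: D → J → B
  J is a chain and J is not conditioned on — no node blocks this path, so it is active.
Path 2: D → P ← J → B
  P is a collider here and neither P nor any of its descendants is conditioned on, so the collider stays closed — the path is blocked at P.
Path 3: D → V → A ← J → B
  V is a chain here and V is conditioned on, so the path is blocked at V.
At least one path is unblocked, so d-separation fails.

No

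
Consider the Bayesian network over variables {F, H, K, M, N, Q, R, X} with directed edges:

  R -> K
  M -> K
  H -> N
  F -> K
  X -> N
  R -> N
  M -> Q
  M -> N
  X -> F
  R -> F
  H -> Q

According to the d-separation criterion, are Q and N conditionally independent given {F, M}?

6 paths connect Q and N; each must be blocked for d-separation to hold:
Path 1: Q ← M → N
  M is a fork here and M is conditioned on, so the path is blocked at M.
Path 2: Q ← M → K ← R → N
  M is a fork here and M is conditioned on, so the path is blocked at M.
Path 3: Q ← M → K ← R → F ← X → N
  M is a fork here and M is conditioned on, so the path is blocked at M.
Path 4: Q ← M → K ← F ← R → N
  M is a fork here and M is conditioned on, so the path is blocked at M.
Path 5: Q ← M → K ← F ← X → N
  M is a fork here and M is conditioned on, so the path is blocked at M.
Path 6: Q ← H → N
  H is a fork and H is not conditioned on — no node blocks this path, so it is active.
Since the path Q ← H → N is active, Q and N are not d-separated given {F, M}.

No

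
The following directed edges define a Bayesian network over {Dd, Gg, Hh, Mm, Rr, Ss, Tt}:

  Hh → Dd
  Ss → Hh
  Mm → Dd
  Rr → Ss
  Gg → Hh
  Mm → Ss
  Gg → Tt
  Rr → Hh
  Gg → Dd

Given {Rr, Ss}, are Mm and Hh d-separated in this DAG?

Yes

We examine all 4 paths between Mm and Hh:
Path 1: Mm → Ss → Hh
  Ss is a chain here and Ss is conditioned on, so the path is blocked at Ss.
Path 2: Mm → Ss ← Rr → Hh
  Rr is a fork here and Rr is conditioned on, so the path is blocked at Rr.
Path 3: Mm → Dd ← Hh
  Dd is a collider here and neither Dd nor any of its descendants is conditioned on, so the collider stays closed — the path is blocked at Dd.
Path 4: Mm → Dd ← Gg → Hh
  Dd is a collider here and neither Dd nor any of its descendants is conditioned on, so the collider stays closed — the path is blocked at Dd.
All paths are blocked; Mm ⊥ Hh | {Rr, Ss} holds.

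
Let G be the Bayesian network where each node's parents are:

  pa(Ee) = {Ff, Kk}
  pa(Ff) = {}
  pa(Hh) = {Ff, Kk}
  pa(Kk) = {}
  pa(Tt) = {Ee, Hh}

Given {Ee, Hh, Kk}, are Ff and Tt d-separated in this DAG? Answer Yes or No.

Yes

There are 4 undirected paths between Ff and Tt; checking each against the conditioning set {Ee, Hh, Kk}:
Path 1: Ff → Hh → Tt
  Hh is a chain here and Hh is conditioned on, so the path is blocked at Hh.
Path 2: Ff → Hh ← Kk → Ee → Tt
  Kk is a fork here and Kk is conditioned on, so the path is blocked at Kk.
Path 3: Ff → Ee → Tt
  Ee is a chain here and Ee is conditioned on, so the path is blocked at Ee.
Path 4: Ff → Ee ← Kk → Hh → Tt
  Kk is a fork here and Kk is conditioned on, so the path is blocked at Kk.
All paths are blocked; Ff ⊥ Tt | {Ee, Hh, Kk} holds.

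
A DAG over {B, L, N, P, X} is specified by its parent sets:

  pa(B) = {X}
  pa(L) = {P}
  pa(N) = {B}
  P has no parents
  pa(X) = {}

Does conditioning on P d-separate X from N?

No

The only undirected path from X to N is:
Path 1: X → B → N
  B is a chain and B is not conditioned on — no node blocks this path, so it is active.
Because an active path exists, X and N are not d-separated.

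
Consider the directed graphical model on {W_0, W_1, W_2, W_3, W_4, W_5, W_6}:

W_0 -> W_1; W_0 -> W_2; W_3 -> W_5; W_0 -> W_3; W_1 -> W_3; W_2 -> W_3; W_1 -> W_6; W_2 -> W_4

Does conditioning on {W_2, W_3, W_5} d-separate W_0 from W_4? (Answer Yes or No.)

Yes

We examine all 3 paths between W_0 and W_4:
Path 1: W_0 → W_2 → W_4
  W_2 is a chain here and W_2 is conditioned on, so the path is blocked at W_2.
Path 2: W_0 → W_1 → W_3 ← W_2 → W_4
  W_2 is a fork here and W_2 is conditioned on, so the path is blocked at W_2.
Path 3: W_0 → W_3 ← W_2 → W_4
  W_2 is a fork here and W_2 is conditioned on, so the path is blocked at W_2.
All paths are blocked; W_0 ⊥ W_4 | {W_2, W_3, W_5} holds.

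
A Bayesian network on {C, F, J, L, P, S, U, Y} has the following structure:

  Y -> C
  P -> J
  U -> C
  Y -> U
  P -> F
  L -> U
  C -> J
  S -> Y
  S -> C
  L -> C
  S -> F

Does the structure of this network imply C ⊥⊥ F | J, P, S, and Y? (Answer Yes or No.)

Yes

We examine all 5 paths between C and F:
Path 1: C ← Y ← S → F
  Y is a chain here and Y is conditioned on, so the path is blocked at Y.
Path 2: C ← L → U ← Y ← S → F
  Y is a chain here and Y is conditioned on, so the path is blocked at Y.
Path 3: C → J ← P → F
  P is a fork here and P is conditioned on, so the path is blocked at P.
Path 4: C ← U ← Y ← S → F
  Y is a chain here and Y is conditioned on, so the path is blocked at Y.
Path 5: C ← S → F
  S is a fork here and S is conditioned on, so the path is blocked at S.
Since every path is blocked, d-separation holds.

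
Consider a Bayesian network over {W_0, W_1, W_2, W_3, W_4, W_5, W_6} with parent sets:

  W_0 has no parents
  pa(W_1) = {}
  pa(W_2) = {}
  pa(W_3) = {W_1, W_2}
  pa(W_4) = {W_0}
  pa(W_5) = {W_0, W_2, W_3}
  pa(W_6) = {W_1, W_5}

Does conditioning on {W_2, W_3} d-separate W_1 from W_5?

There are 3 undirected paths between W_1 and W_5; checking each against the conditioning set {W_2, W_3}:
  1. W_1 → W_3 → W_5 — W_3:chain[blocks] ⇒ blocked
  2. W_1 → W_3 ← W_2 → W_5 — W_3:collider[open]; W_2:fork[blocks] ⇒ blocked
  3. W_1 → W_6 ← W_5 — W_6:collider[blocks] ⇒ blocked
Since every path is blocked, d-separation holds.

Yes — W_1 and W_5 are d-separated given {W_2, W_3}.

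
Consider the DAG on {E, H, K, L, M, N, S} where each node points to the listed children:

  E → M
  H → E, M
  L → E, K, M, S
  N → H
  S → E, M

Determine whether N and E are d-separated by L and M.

No

There are 6 undirected paths between N and E; checking each against the conditioning set {L, M}:
Path 1: N → H → E
  H is a chain and H is not conditioned on — no node blocks this path, so it is active.
Path 2: N → H → M ← S → E
  H is a chain and H is not conditioned on; M is a collider and M is conditioned on, which opens it; S is a fork and S is not conditioned on — no node blocks this path, so it is active.
Path 3: N → H → M ← S ← L → E
  L is a fork here and L is conditioned on, so the path is blocked at L.
Path 4: N → H → M ← E
  H is a chain and H is not conditioned on; M is a collider and M is conditioned on, which opens it — no node blocks this path, so it is active.
Path 5: N → H → M ← L → S → E
  L is a fork here and L is conditioned on, so the path is blocked at L.
Path 6: N → H → M ← L → E
  L is a fork here and L is conditioned on, so the path is blocked at L.
Since the path N → H → E is active, N and E are not d-separated given {L, M}.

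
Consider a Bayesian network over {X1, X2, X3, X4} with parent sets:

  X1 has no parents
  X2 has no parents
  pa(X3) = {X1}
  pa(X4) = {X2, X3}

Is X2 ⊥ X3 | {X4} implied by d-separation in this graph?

No

Only one path connects X2 and X3:
  1. X2 → X4 ← X3 — X4:collider[open] ⇒ active
Since the path X2 → X4 ← X3 is active, X2 and X3 are not d-separated given {X4}.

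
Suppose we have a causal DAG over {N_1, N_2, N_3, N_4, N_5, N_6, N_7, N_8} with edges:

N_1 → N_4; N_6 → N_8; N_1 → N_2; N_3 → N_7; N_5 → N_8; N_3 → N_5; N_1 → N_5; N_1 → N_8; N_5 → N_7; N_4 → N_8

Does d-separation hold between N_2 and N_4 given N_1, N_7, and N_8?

3 paths connect N_2 and N_4; each must be blocked for d-separation to hold:
  1. N_2 ← N_1 → N_8 ← N_4 — N_1:fork[blocks]; N_8:collider[open] ⇒ blocked
  2. N_2 ← N_1 → N_5 → N_8 ← N_4 — N_1:fork[blocks]; N_5:chain[open]; N_8:collider[open] ⇒ blocked
  3. N_2 ← N_1 → N_4 — N_1:fork[blocks] ⇒ blocked
Since every path is blocked, d-separation holds.

Yes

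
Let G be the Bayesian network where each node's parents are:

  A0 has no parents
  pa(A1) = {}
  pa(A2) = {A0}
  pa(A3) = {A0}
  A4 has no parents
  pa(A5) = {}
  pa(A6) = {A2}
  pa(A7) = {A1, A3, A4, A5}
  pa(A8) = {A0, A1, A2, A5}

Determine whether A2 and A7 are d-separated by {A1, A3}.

There are 6 undirected paths between A2 and A7; checking each against the conditioning set {A1, A3}:
Path 1: A2 → A8 ← A0 → A3 → A7
  A8 is a collider here and neither A8 nor any of its descendants is conditioned on, so the collider stays closed — the path is blocked at A8.
Path 2: A2 → A8 ← A5 → A7
  A8 is a collider here and neither A8 nor any of its descendants is conditioned on, so the collider stays closed — the path is blocked at A8.
Path 3: A2 → A8 ← A1 → A7
  A8 is a collider here and neither A8 nor any of its descendants is conditioned on, so the collider stays closed — the path is blocked at A8.
Path 4: A2 ← A0 → A8 ← A5 → A7
  A8 is a collider here and neither A8 nor any of its descendants is conditioned on, so the collider stays closed — the path is blocked at A8.
Path 5: A2 ← A0 → A8 ← A1 → A7
  A8 is a collider here and neither A8 nor any of its descendants is conditioned on, so the collider stays closed — the path is blocked at A8.
Path 6: A2 ← A0 → A3 → A7
  A3 is a chain here and A3 is conditioned on, so the path is blocked at A3.
Every path is blocked, so A2 and A7 are d-separated given {A1, A3}.

Yes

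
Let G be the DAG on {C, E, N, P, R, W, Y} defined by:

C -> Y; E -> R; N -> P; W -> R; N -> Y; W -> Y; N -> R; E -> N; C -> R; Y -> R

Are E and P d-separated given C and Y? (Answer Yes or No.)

There are 5 undirected paths between E and P; checking each against the conditioning set {C, Y}:
  1. E → N → P — N:chain[open] ⇒ active
  2. E → R ← C → Y ← N → P — R:collider[blocks]; C:fork[blocks]; Y:collider[open]; N:fork[open] ⇒ blocked
  3. E → R ← W → Y ← N → P — R:collider[blocks]; W:fork[open]; Y:collider[open]; N:fork[open] ⇒ blocked
  4. E → R ← N → P — R:collider[blocks]; N:fork[open] ⇒ blocked
  5. E → R ← Y ← N → P — R:collider[blocks]; Y:chain[blocks]; N:fork[open] ⇒ blocked
At least one path is unblocked, so d-separation fails.

No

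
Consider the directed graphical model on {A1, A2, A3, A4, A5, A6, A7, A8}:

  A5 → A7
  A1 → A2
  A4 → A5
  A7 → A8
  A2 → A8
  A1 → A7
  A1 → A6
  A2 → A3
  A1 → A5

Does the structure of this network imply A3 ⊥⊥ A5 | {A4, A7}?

Enumerating the 4 paths from A3 to A5 and testing each for blocking by {A4, A7}:
Path 1: A3 ← A2 → A8 ← A7 ← A5
  A8 is a collider here and neither A8 nor any of its descendants is conditioned on, so the collider stays closed — the path is blocked at A8.
Path 2: A3 ← A2 → A8 ← A7 ← A1 → A5
  A8 is a collider here and neither A8 nor any of its descendants is conditioned on, so the collider stays closed — the path is blocked at A8.
Path 3: A3 ← A2 ← A1 → A7 ← A5
  A2 is a chain and A2 is not conditioned on; A1 is a fork and A1 is not conditioned on; A7 is a collider and A7 is conditioned on, which opens it — no node blocks this path, so it is active.
Path 4: A3 ← A2 ← A1 → A5
  A2 is a chain and A2 is not conditioned on; A1 is a fork and A1 is not conditioned on — no node blocks this path, so it is active.
At least one path is unblocked, so d-separation fails.

No — A3 and A5 are not d-separated given {A4, A7}.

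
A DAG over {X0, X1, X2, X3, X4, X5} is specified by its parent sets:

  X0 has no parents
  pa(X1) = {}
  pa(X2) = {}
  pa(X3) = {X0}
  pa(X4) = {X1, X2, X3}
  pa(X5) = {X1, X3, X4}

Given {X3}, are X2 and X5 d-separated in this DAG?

There are 3 undirected paths between X2 and X5; checking each against the conditioning set {X3}:
Path 1: X2 → X4 ← X3 → X5
  X4 is a collider here and neither X4 nor any of its descendants is conditioned on, so the collider stays closed — the path is blocked at X4.
Path 2: X2 → X4 ← X1 → X5
  X4 is a collider here and neither X4 nor any of its descendants is conditioned on, so the collider stays closed — the path is blocked at X4.
Path 3: X2 → X4 → X5
  X4 is a chain and X4 is not conditioned on — no node blocks this path, so it is active.
Since the path X2 → X4 → X5 is active, X2 and X5 are not d-separated given {X3}.

No — X2 and X5 are not d-separated given {X3}.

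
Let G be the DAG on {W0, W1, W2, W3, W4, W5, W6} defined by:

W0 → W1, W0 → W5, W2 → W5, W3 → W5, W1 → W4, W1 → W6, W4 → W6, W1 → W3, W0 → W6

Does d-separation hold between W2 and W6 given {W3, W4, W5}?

No

There are 6 undirected paths between W2 and W6; checking each against the conditioning set {W3, W4, W5}:
  1. W2 → W5 ← W0 → W6 — W5:collider[open]; W0:fork[open] ⇒ active
  2. W2 → W5 ← W0 → W1 → W6 — W5:collider[open]; W0:fork[open]; W1:chain[open] ⇒ active
  3. W2 → W5 ← W0 → W1 → W4 → W6 — W5:collider[open]; W0:fork[open]; W1:chain[open]; W4:chain[blocks] ⇒ blocked
  4. W2 → W5 ← W3 ← W1 → W6 — W5:collider[open]; W3:chain[blocks]; W1:fork[open] ⇒ blocked
  5. W2 → W5 ← W3 ← W1 ← W0 → W6 — W5:collider[open]; W3:chain[blocks]; W1:chain[open]; W0:fork[open] ⇒ blocked
  6. W2 → W5 ← W3 ← W1 → W4 → W6 — W5:collider[open]; W3:chain[blocks]; W1:fork[open]; W4:chain[blocks] ⇒ blocked
At least one path is unblocked, so d-separation fails.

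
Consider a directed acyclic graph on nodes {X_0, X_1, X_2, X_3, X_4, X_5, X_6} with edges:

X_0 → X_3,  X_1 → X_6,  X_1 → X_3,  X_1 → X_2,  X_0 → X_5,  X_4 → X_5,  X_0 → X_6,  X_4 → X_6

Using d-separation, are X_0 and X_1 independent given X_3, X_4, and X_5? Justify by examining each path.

No — X_0 and X_1 are not d-separated given {X_3, X_4, X_5}.

There are 3 undirected paths between X_0 and X_1; checking each against the conditioning set {X_3, X_4, X_5}:
Path 1: X_0 → X_5 ← X_4 → X_6 ← X_1
  X_4 is a fork here and X_4 is conditioned on, so the path is blocked at X_4.
Path 2: X_0 → X_3 ← X_1
  X_3 is a collider and X_3 is conditioned on, which opens it — no node blocks this path, so it is active.
Path 3: X_0 → X_6 ← X_1
  X_6 is a collider here and neither X_6 nor any of its descendants is conditioned on, so the collider stays closed — the path is blocked at X_6.
Because an active path exists, X_0 and X_1 are not d-separated.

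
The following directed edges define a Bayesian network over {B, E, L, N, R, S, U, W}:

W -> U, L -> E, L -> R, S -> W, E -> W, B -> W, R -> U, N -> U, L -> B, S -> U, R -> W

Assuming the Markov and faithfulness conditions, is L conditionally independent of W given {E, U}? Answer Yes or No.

No — L and W are not d-separated given {E, U}.

There are 5 undirected paths between L and W; checking each against the conditioning set {E, U}:
Path 1: L → R → U ← W
  R is a chain and R is not conditioned on; U is a collider and U is conditioned on, which opens it — no node blocks this path, so it is active.
Path 2: L → R → U ← S → W
  R is a chain and R is not conditioned on; U is a collider and U is conditioned on, which opens it; S is a fork and S is not conditioned on — no node blocks this path, so it is active.
Path 3: L → R → W
  R is a chain and R is not conditioned on — no node blocks this path, so it is active.
Path 4: L → B → W
  B is a chain and B is not conditioned on — no node blocks this path, so it is active.
Path 5: L → E → W
  E is a chain here and E is conditioned on, so the path is blocked at E.
Since the path L → R → U ← W is active, L and W are not d-separated given {E, U}.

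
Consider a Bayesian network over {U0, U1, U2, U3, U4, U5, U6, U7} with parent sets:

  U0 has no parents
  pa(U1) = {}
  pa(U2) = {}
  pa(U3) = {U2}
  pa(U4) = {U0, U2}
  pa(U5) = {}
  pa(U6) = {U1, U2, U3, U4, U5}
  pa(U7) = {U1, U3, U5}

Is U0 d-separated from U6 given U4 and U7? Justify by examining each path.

We examine all 5 paths between U0 and U6:
  1. U0 → U4 → U6 — U4:chain[blocks] ⇒ blocked
  2. U0 → U4 ← U2 → U6 — U4:collider[open]; U2:fork[open] ⇒ active
  3. U0 → U4 ← U2 → U3 → U7 ← U5 → U6 — U4:collider[open]; U2:fork[open]; U3:chain[open]; U7:collider[open]; U5:fork[open] ⇒ active
  4. U0 → U4 ← U2 → U3 → U7 ← U1 → U6 — U4:collider[open]; U2:fork[open]; U3:chain[open]; U7:collider[open]; U1:fork[open] ⇒ active
  5. U0 → U4 ← U2 → U3 → U6 — U4:collider[open]; U2:fork[open]; U3:chain[open] ⇒ active
Since the path U0 → U4 ← U2 → U6 is active, U0 and U6 are not d-separated given {U4, U7}.

No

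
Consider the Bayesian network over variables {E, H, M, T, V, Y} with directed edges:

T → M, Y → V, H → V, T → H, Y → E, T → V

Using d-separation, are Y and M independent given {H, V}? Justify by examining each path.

No

Enumerating the 2 paths from Y to M and testing each for blocking by {H, V}:
  1. Y → V ← H ← T → M — V:collider[open]; H:chain[blocks]; T:fork[open] ⇒ blocked
  2. Y → V ← T → M — V:collider[open]; T:fork[open] ⇒ active
Because an active path exists, Y and M are not d-separated.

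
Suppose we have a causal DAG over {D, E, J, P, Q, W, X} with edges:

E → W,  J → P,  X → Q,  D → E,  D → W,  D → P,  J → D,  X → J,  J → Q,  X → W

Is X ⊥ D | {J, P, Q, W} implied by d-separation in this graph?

No

There are 6 undirected paths between X and D; checking each against the conditioning set {J, P, Q, W}:
Path 1: X → J → P ← D
  J is a chain here and J is conditioned on, so the path is blocked at J.
Path 2: X → J → D
  J is a chain here and J is conditioned on, so the path is blocked at J.
Path 3: X → W ← E ← D
  W is a collider and W is conditioned on, which opens it; E is a chain and E is not conditioned on — no node blocks this path, so it is active.
Path 4: X → W ← D
  W is a collider and W is conditioned on, which opens it — no node blocks this path, so it is active.
Path 5: X → Q ← J → P ← D
  J is a fork here and J is conditioned on, so the path is blocked at J.
Path 6: X → Q ← J → D
  J is a fork here and J is conditioned on, so the path is blocked at J.
Since the path X → W ← E ← D is active, X and D are not d-separated given {J, P, Q, W}.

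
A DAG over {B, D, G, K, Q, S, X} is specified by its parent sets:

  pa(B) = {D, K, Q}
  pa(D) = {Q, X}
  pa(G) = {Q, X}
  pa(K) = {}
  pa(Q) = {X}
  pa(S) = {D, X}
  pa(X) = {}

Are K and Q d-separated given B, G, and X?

There are 6 undirected paths between K and Q; checking each against the conditioning set {B, G, X}:
  1. K → B ← Q — B:collider[open] ⇒ active
  2. K → B ← D → S ← X → G ← Q — B:collider[open]; D:fork[open]; S:collider[blocks]; X:fork[blocks]; G:collider[open] ⇒ blocked
  3. K → B ← D → S ← X → Q — B:collider[open]; D:fork[open]; S:collider[blocks]; X:fork[blocks] ⇒ blocked
  4. K → B ← D ← X → G ← Q — B:collider[open]; D:chain[open]; X:fork[blocks]; G:collider[open] ⇒ blocked
  5. K → B ← D ← X → Q — B:collider[open]; D:chain[open]; X:fork[blocks] ⇒ blocked
  6. K → B ← D ← Q — B:collider[open]; D:chain[open] ⇒ active
At least one path is unblocked, so d-separation fails.

No — K and Q are not d-separated given {B, G, X}.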